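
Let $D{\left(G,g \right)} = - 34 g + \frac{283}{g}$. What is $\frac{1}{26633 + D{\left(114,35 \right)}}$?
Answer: $\frac{35}{890788} \approx 3.9291 \cdot 10^{-5}$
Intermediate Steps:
$\frac{1}{26633 + D{\left(114,35 \right)}} = \frac{1}{26633 + \left(\left(-34\right) 35 + \frac{283}{35}\right)} = \frac{1}{26633 + \left(-1190 + 283 \cdot \frac{1}{35}\right)} = \frac{1}{26633 + \left(-1190 + \frac{283}{35}\right)} = \frac{1}{26633 - \frac{41367}{35}} = \frac{1}{\frac{890788}{35}} = \frac{35}{890788}$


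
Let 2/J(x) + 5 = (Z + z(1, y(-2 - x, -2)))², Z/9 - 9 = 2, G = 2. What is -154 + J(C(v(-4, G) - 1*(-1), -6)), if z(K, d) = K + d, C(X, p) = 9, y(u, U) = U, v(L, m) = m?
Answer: -1478244/9599 ≈ -154.00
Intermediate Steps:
Z = 99 (Z = 81 + 9*2 = 81 + 18 = 99)
J(x) = 2/9599 (J(x) = 2/(-5 + (99 + (1 - 2))²) = 2/(-5 + (99 - 1)²) = 2/(-5 + 98²) = 2/(-5 + 9604) = 2/9599)
-154 + J(C(v(-4, G) - 1*(-1), -6)) = -154 + 2/9599 = -1478244/9599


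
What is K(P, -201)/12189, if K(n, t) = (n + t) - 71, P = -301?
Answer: -191/4063 ≈ -0.047010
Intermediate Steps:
K(n, t) = -71 + n + t
K(P, -201)/12189 = (-71 - 301 - 201)/12189 = -573*1/12189 = -191/4063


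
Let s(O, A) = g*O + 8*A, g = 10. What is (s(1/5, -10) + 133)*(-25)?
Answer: -1375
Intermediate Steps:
s(O, A) = 8*A + 10*O (s(O, A) = 10*O + 8*A = 8*A + 10*O)
(s(1/5, -10) + 133)*(-25) = ((8*(-10) + 10/5) + 133)*(-25) = ((-80 + 10*(⅕)) + 133)*(-25) = ((-80 + 2) + 133)*(-25) = (-78 + 133)*(-25) = 55*(-25) = -1375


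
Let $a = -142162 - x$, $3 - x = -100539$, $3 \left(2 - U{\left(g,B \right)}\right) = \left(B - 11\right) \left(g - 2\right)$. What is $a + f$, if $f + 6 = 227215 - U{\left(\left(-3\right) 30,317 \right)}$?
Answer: $-24881$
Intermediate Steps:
$U{\left(g,B \right)} = 2 - \frac{\left(-11 + B\right) \left(-2 + g\right)}{3}$ ($U{\left(g,B \right)} = 2 - \frac{\left(B - 11\right) \left(g - 2\right)}{3} = 2 - \frac{\left(-11 + B\right) \left(-2 + g\right)}{3}$)
$x = 100542$ ($x = 3 - -100539 = 3 + 100539 = 100542$)
$f = 217823$ ($f = -6 - \left(- \frac{681661}{3} + \frac{634}{3} - \frac{317 \left(\left(-3\right) 30\right)}{3} + \frac{11}{3} \left(-3\right) 30\right) = -6 - \left(-227009 - 330 - \frac{317}{3} \left(-90\right)\right) = -6 + \left(227215 - \left(- \frac{16}{3} + \frac{634}{3} - 330 + 9510\right)\right) = -6 + \left(227215 - 9386\right) = -6 + 217829 = 217823$)
$a = -242704$ ($a = -142162 - 100542 = -242704$)
$a + f = -242704 + 217823 = -24881$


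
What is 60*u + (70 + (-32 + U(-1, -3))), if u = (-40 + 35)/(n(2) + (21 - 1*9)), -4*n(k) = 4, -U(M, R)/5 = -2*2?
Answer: 338/11 ≈ 30.727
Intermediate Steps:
U(M, R) = 20 (U(M, R) = -(-10)*2 = -5*(-4) = 20)
n(k) = -1 (n(k) = -1/4*4 = -1)
u = -5/11 (u = (-40 + 35)/(-1 + (21 - 1*9)) = -5/(-1 + (21 - 9)) = -5/(-1 + 12) = -5/11 ≈ -0.45455)
60*u + (70 + (-32 + U(-1, -3))) = 60*(-5/11) + (70 + (-32 + 20)) = -300/11 + (70 - 12) = -300/11 + 58 = 338/11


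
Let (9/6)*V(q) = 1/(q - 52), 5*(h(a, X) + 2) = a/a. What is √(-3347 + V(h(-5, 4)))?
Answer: I*√2179738473/807 ≈ 57.853*I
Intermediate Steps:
h(a, X) = -9/5 (h(a, X) = -2 + (a/a)/5 = -2 + (⅕)*1 = -2 + ⅕ = -9/5)
V(q) = 2/(3*(-52 + q)) (V(q) = 2/(3*(q - 52)) = 2/(3*(-52 + q)))
√(-3347 + V(h(-5, 4))) = √(-3347 + 2/(3*(-52 - 9/5))) = √(-3347 + 2/(3*(-269/5))) = √(-3347 + (⅔)*(-5/269)) = √(-3347 - 10/807) = √(-2701039/807) = I*√2179738473/807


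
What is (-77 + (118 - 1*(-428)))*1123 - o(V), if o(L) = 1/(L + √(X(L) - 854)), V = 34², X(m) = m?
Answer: 351835869101/668017 + √302/1336034 ≈ 5.2669e+5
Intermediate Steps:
V = 1156
o(L) = 1/(L + √(-854 + L)) (o(L) = 1/(L + √(L - 854)) = 1/(L + √(-854 + L)))
(-77 + (118 - 1*(-428)))*1123 - o(V) = (-77 + (118 - 1*(-428)))*1123 - 1/(1156 + √(-854 + 1156)) = (-77 + (118 + 428))*1123 - 1/(1156 + √302) = (-77 + 546)*1123 - 1/(1156 + √302) = 469*1123 - 1/(1156 + √302) = 526687 - 1/(1156 + √302)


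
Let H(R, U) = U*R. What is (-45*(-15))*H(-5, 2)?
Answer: -6750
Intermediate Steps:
H(R, U) = R*U
(-45*(-15))*H(-5, 2) = (-45*(-15))*(-5*2) = 675*(-10) = -6750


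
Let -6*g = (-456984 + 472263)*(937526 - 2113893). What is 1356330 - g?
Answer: -5988524471/2 ≈ -2.9943e+9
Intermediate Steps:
g = 5991237131/2 (g = -(-456984 + 472263)*(937526 - 2113893)/6 = -5093*(-1176367)/2 = -⅙*(-17973711393) = 5991237131/2 ≈ 2.9956e+9)
1356330 - g = 1356330 - 1*5991237131/2 = 1356330 - 5991237131/2 = -5988524471/2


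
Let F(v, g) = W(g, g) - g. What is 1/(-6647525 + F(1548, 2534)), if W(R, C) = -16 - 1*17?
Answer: -1/6650092 ≈ -1.5037e-7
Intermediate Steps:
W(R, C) = -33 (W(R, C) = -16 - 17 = -33)
F(v, g) = -33 - g
1/(-6647525 + F(1548, 2534)) = 1/(-6647525 + (-33 - 1*2534)) = 1/(-6647525 + (-33 - 2534)) = 1/(-6647525 - 2567) = 1/(-6650092) = -1/6650092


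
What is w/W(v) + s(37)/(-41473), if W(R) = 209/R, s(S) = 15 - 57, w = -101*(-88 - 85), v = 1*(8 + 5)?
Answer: 9420559255/8667857 ≈ 1086.8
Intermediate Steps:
v = 13 (v = 1*13 = 13)
w = 17473 (w = -101*(-173) = 17473)
s(S) = -42
w/W(v) + s(37)/(-41473) = 17473/((209/13)) - 42/(-41473) = 17473/((209*(1/13))) - 42*(-1/41473) = 17473/(209/13) + 42/41473 = 17473*(13/209) + 42/41473 = 227149/209 + 42/41473 = 9420559255/8667857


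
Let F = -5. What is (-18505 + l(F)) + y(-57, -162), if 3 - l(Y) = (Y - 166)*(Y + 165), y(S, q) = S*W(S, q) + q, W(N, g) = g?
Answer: 17930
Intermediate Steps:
y(S, q) = q + S*q (y(S, q) = S*q + q = q + S*q)
l(Y) = 3 - (-166 + Y)*(165 + Y) (l(Y) = 3 - (Y - 166)*(Y + 165) = 3 - (-166 + Y)*(165 + Y))
(-18505 + l(F)) + y(-57, -162) = (-18505 + (27393 - 5 - 1*(-5)²)) - 162*(1 - 57) = (-18505 + (27393 - 5 - 1*25)) - 162*(-56) = (-18505 + (27393 - 5 - 25)) + 9072 = (-18505 + 27363) + 9072 = 8858 + 9072 = 17930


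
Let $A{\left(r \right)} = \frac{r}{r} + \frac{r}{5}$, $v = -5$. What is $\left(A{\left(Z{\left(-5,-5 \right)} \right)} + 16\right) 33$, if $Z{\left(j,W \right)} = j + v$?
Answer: $495$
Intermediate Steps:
$Z{\left(j,W \right)} = -5 + j$ ($Z{\left(j,W \right)} = j - 5 = -5 + j$)
$A{\left(r \right)} = 1 + \frac{r}{5}$ ($A{\left(r \right)} = 1 + r \frac{1}{5} = 1 + \frac{r}{5}$)
$\left(A{\left(Z{\left(-5,-5 \right)} \right)} + 16\right) 33 = \left(\left(1 + \frac{-5 - 5}{5}\right) + 16\right) 33 = \left(\left(1 + \frac{1}{5} \left(-10\right)\right) + 16\right) 33 = \left(\left(1 - 2\right) + 16\right) 33 = \left(-1 + 16\right) 33 = 15 \cdot 33 = 495$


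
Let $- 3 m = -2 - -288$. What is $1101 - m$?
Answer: $\frac{3589}{3} \approx 1196.3$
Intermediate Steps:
$m = - \frac{286}{3}$ ($m = - \frac{-2 - -288}{3} = - \frac{-2 + 288}{3} = \left(- \frac{1}{3}\right) 286 = - \frac{286}{3} \approx -95.333$)
$1101 - m = 1101 - - \frac{286}{3} = 1101 + \frac{286}{3} = \frac{3589}{3}$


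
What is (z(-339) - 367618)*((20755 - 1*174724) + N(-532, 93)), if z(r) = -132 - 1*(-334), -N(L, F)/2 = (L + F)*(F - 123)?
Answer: 66248411544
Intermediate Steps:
N(L, F) = -2*(-123 + F)*(F + L) (N(L, F) = -2*(L + F)*(F - 123) = -2*(F + L)*(-123 + F) = -2*(-123 + F)*(F + L))
z(r) = 202 (z(r) = -132 + 334 = 202)
(z(-339) - 367618)*((20755 - 1*174724) + N(-532, 93)) = (202 - 367618)*((20755 - 1*174724) + (-2*93**2 + 246*93 + 246*(-532) - 2*93*(-532))) = -367416*((20755 - 174724) + (-2*8649 + 22878 - 130872 + 98952)) = -367416*(-153969 + (-17298 + 22878 - 130872 + 98952)) = -367416*(-153969 - 26340) = -367416*(-180309) = 66248411544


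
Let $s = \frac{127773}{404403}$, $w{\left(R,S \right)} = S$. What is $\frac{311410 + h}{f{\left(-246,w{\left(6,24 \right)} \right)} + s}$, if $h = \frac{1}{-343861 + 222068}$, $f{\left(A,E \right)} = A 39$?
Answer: $- \frac{5112672763347329}{157507360457979} \approx -32.46$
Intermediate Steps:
$f{\left(A,E \right)} = 39 A$
$s = \frac{42591}{134801}$ ($s = 127773 \cdot \frac{1}{404403} = \frac{42591}{134801} \approx 0.31595$)
$h = - \frac{1}{121793}$ ($h = \frac{1}{-121793} = - \frac{1}{121793} \approx -8.2107 \cdot 10^{-6}$)
$\frac{311410 + h}{f{\left(-246,w{\left(6,24 \right)} \right)} + s} = \frac{311410 - \frac{1}{121793}}{39 \left(-246\right) + \frac{42591}{134801}} = \frac{37927558129}{121793 \left(-9594 + \frac{42591}{134801}\right)} = \frac{37927558129}{121793 \left(- \frac{1293238203}{134801}\right)} = \frac{37927558129}{121793} \left(- \frac{134801}{1293238203}\right) = - \frac{5112672763347329}{157507360457979}$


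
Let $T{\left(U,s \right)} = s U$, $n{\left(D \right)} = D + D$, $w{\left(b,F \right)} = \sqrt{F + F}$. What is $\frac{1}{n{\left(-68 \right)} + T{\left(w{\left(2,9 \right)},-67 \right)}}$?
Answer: $\frac{68}{31153} - \frac{201 \sqrt{2}}{62306} \approx -0.0023795$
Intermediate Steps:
$w{\left(b,F \right)} = \sqrt{2} \sqrt{F}$ ($w{\left(b,F \right)} = \sqrt{2 F} = \sqrt{2} \sqrt{F}$)
$n{\left(D \right)} = 2 D$
$T{\left(U,s \right)} = U s$
$\frac{1}{n{\left(-68 \right)} + T{\left(w{\left(2,9 \right)},-67 \right)}} = \frac{1}{2 \left(-68\right) + \sqrt{2} \sqrt{9} \left(-67\right)} = \frac{1}{-136 + \sqrt{2} \cdot 3 \left(-67\right)} = \frac{1}{-136 + 3 \sqrt{2} \left(-67\right)} = \frac{1}{-136 - 201 \sqrt{2}}$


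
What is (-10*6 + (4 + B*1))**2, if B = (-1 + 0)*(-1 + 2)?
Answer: 3249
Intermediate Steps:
B = -1 (B = -1*1 = -1)
(-10*6 + (4 + B*1))**2 = (-10*6 + (4 - 1*1))**2 = (-60 + (4 - 1))**2 = (-60 + 3)**2 = (-57)**2 = 3249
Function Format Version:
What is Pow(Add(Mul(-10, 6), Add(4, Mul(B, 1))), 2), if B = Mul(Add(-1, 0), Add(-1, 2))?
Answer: 3249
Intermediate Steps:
B = -1 (B = Mul(-1, 1) = -1)
Pow(Add(Mul(-10, 6), Add(4, Mul(B, 1))), 2) = Pow(Add(Mul(-10, 6), Add(4, Mul(-1, 1))), 2) = Pow(Add(-60, Add(4, -1)), 2) = Pow(Add(-60, 3), 2) = Pow(-57, 2) = 3249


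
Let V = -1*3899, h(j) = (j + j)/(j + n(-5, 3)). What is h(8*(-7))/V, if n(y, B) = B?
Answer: -16/29521 ≈ -0.00054199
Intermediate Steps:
h(j) = 2*j/(3 + j) (h(j) = (j + j)/(j + 3) = (2*j)/(3 + j) = 2*j/(3 + j))
V = -3899
h(8*(-7))/V = (2*(8*(-7))/(3 + 8*(-7)))/(-3899) = (2*(-56)/(3 - 56))*(-1/3899) = (2*(-56)/(-53))*(-1/3899) = (2*(-56)*(-1/53))*(-1/3899) = (112/53)*(-1/3899) = -16/29521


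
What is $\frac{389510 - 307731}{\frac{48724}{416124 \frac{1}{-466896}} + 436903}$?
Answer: $\frac{2835850383}{13254731939} \approx 0.21395$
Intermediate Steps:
$\frac{389510 - 307731}{\frac{48724}{416124 \frac{1}{-466896}} + 436903} = \frac{81779}{\frac{48724}{416124 \left(- \frac{1}{466896}\right)} + 436903} = \frac{81779}{\frac{48724}{- \frac{34677}{38908}} + 436903} = \frac{81779}{48724 \left(- \frac{38908}{34677}\right) + 436903} = \frac{81779}{- \frac{1895753392}{34677} + 436903} = \frac{81779}{\frac{13254731939}{34677}} = 81779 \cdot \frac{34677}{13254731939} = \frac{2835850383}{13254731939}$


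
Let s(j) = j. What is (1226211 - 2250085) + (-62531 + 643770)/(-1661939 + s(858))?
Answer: -1700738229033/1661081 ≈ -1.0239e+6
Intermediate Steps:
(1226211 - 2250085) + (-62531 + 643770)/(-1661939 + s(858)) = (1226211 - 2250085) + (-62531 + 643770)/(-1661939 + 858) = -1023874 + 581239/(-1661081) = -1023874 + 581239*(-1/1661081) = -1023874 - 581239/1661081 = -1700738229033/1661081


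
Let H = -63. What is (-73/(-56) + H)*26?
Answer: -44915/28 ≈ -1604.1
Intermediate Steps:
(-73/(-56) + H)*26 = (-73/(-56) - 63)*26 = (-73*(-1/56) - 63)*26 = (73/56 - 63)*26 = -3455/56*26 = -44915/28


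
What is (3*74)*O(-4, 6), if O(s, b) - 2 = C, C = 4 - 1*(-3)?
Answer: 1998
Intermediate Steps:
C = 7 (C = 4 + 3 = 7)
O(s, b) = 9 (O(s, b) = 2 + 7 = 9)
(3*74)*O(-4, 6) = (3*74)*9 = 222*9 = 1998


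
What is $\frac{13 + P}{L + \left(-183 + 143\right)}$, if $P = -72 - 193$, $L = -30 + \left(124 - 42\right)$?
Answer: $-21$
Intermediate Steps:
$L = 52$ ($L = -30 + 82 = 52$)
$P = -265$
$\frac{13 + P}{L + \left(-183 + 143\right)} = \frac{13 - 265}{52 + \left(-183 + 143\right)} = - \frac{252}{52 - 40} = - \frac{252}{12} = \left(-252\right) \frac{1}{12} = -21$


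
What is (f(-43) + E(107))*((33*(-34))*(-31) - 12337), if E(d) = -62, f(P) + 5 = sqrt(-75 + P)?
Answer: -1503815 + 22445*I*sqrt(118) ≈ -1.5038e+6 + 2.4382e+5*I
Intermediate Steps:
f(P) = -5 + sqrt(-75 + P)
(f(-43) + E(107))*((33*(-34))*(-31) - 12337) = ((-5 + sqrt(-75 - 43)) - 62)*((33*(-34))*(-31) - 12337) = ((-5 + sqrt(-118)) - 62)*(-1122*(-31) - 12337) = ((-5 + I*sqrt(118)) - 62)*(34782 - 12337) = (-67 + I*sqrt(118))*22445 = -1503815 + 22445*I*sqrt(118)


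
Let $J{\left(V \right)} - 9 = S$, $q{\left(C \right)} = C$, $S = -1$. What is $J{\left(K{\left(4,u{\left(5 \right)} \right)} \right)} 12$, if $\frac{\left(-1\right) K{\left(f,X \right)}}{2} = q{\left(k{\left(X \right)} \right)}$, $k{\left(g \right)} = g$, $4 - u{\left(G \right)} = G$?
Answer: $96$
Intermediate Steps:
$u{\left(G \right)} = 4 - G$
$K{\left(f,X \right)} = - 2 X$
$J{\left(V \right)} = 8$ ($J{\left(V \right)} = 9 - 1 = 8$)
$J{\left(K{\left(4,u{\left(5 \right)} \right)} \right)} 12 = 8 \cdot 12 = 96$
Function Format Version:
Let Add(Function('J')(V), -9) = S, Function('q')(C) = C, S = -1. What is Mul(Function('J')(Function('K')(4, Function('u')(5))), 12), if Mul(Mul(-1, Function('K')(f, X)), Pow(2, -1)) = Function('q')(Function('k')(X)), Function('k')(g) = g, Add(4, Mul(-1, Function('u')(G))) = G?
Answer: 96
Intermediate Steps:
Function('u')(G) = Add(4, Mul(-1, G))
Function('K')(f, X) = Mul(-2, X)
Function('J')(V) = 8 (Function('J')(V) = Add(9, -1) = 8)
Mul(Function('J')(Function('K')(4, Function('u')(5))), 12) = Mul(8, 12) = 96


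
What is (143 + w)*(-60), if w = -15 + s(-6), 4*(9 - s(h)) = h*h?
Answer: -7680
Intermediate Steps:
s(h) = 9 - h**2/4 (s(h) = 9 - h*h/4 = 9 - h**2/4)
w = -15 (w = -15 + (9 - 1/4*(-6)**2) = -15 + (9 - 1/4*36) = -15 + (9 - 9) = -15 + 0 = -15)
(143 + w)*(-60) = (143 - 15)*(-60) = 128*(-60) = -7680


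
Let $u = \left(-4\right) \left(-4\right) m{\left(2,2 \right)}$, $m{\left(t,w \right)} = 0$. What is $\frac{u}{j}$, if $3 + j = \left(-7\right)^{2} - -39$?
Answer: $0$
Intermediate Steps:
$u = 0$ ($u = \left(-4\right) \left(-4\right) 0 = 16 \cdot 0 = 0$)
$j = 85$ ($j = -3 - \left(-39 - \left(-7\right)^{2}\right) = -3 + \left(49 + 39\right) = -3 + 88 = 85$)
$\frac{u}{j} = \frac{0}{85} = 0 \cdot \frac{1}{85} = 0$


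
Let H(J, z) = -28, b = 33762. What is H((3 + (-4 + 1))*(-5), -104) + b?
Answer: 33734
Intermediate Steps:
H((3 + (-4 + 1))*(-5), -104) + b = -28 + 33762 = 33734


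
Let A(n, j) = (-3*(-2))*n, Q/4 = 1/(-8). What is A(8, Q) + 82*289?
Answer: 23746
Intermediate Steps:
Q = -1/2 (Q = 4/(-8) = 4*(-1/8) = -1/2 ≈ -0.50000)
A(n, j) = 6*n
A(8, Q) + 82*289 = 6*8 + 82*289 = 48 + 23698 = 23746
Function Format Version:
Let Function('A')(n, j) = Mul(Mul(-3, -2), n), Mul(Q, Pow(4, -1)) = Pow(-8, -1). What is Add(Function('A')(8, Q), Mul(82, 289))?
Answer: 23746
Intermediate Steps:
Q = Rational(-1, 2) (Q = Mul(4, Pow(-8, -1)) = Mul(4, Rational(-1, 8)) = Rational(-1, 2) ≈ -0.50000)
Function('A')(n, j) = Mul(6, n)
Add(Function('A')(8, Q), Mul(82, 289)) = Add(Mul(6, 8), Mul(82, 289)) = Add(48, 23698) = 23746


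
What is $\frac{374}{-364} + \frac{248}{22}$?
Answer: $\frac{20511}{2002} \approx 10.245$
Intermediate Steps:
$\frac{374}{-364} + \frac{248}{22} = 374 \left(- \frac{1}{364}\right) + 248 \cdot \frac{1}{22} = - \frac{187}{182} + \frac{124}{11} = \frac{20511}{2002}$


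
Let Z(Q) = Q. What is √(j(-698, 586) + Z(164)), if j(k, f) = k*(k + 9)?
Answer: 3*√53454 ≈ 693.60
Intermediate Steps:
j(k, f) = k*(9 + k)
√(j(-698, 586) + Z(164)) = √(-698*(9 - 698) + 164) = √(-698*(-689) + 164) = √(480922 + 164) = √481086 = 3*√53454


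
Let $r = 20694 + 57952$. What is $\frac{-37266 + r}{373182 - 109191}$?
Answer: $\frac{41380}{263991} \approx 0.15675$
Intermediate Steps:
$r = 78646$
$\frac{-37266 + r}{373182 - 109191} = \frac{-37266 + 78646}{373182 - 109191} = \frac{41380}{263991}$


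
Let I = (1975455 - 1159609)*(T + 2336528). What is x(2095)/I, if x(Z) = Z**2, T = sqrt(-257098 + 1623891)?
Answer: 5127539902600/2226999214167272693 - 4389025*sqrt(1366793)/4453998428334545386 ≈ 2.3013e-6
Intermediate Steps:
T = sqrt(1366793) ≈ 1169.1
I = 1906247022688 + 815846*sqrt(1366793) (I = (1975455 - 1159609)*(sqrt(1366793) + 2336528) = 815846*(2336528 + sqrt(1366793)) = 1906247022688 + 815846*sqrt(1366793) ≈ 1.9072e+12)
x(2095)/I = 2095**2/(1906247022688 + 815846*sqrt(1366793)) = 4389025/(1906247022688 + 815846*sqrt(1366793))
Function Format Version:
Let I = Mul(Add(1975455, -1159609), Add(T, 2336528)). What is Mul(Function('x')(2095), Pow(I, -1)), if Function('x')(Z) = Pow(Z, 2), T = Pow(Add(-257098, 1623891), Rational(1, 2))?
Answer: Add(Rational(5127539902600, 2226999214167272693), Mul(Rational(-4389025, 4453998428334545386), Pow(1366793, Rational(1, 2)))) ≈ 2.3013e-6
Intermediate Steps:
T = Pow(1366793, Rational(1, 2)) ≈ 1169.1
I = Add(1906247022688, Mul(815846, Pow(1366793, Rational(1, 2)))) (I = Mul(Add(1975455, -1159609), Add(Pow(1366793, Rational(1, 2)), 2336528)) = Mul(815846, Add(2336528, Pow(1366793, Rational(1, 2)))) = Add(1906247022688, Mul(815846, Pow(1366793, Rational(1, 2)))) ≈ 1.9072e+12)
Mul(Function('x')(2095), Pow(I, -1)) = Mul(Pow(2095, 2), Pow(Add(1906247022688, Mul(815846, Pow(1366793, Rational(1, 2)))), -1)) = Mul(4389025, Pow(Add(1906247022688, Mul(815846, Pow(1366793, Rational(1, 2)))), -1))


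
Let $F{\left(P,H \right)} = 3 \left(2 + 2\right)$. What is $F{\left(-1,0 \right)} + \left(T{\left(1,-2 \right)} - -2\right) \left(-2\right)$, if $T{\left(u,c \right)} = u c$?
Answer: $12$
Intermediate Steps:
$T{\left(u,c \right)} = c u$
$F{\left(P,H \right)} = 12$ ($F{\left(P,H \right)} = 3 \cdot 4 = 12$)
$F{\left(-1,0 \right)} + \left(T{\left(1,-2 \right)} - -2\right) \left(-2\right) = 12 + \left(\left(-2\right) 1 - -2\right) \left(-2\right) = 12 + \left(-2 + 2\right) \left(-2\right) = 12 + 0 \left(-2\right) = 12 + 0 = 12$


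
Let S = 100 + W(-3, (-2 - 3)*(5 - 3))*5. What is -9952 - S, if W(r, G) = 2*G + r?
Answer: -9937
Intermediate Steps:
W(r, G) = r + 2*G
S = -15 (S = 100 + (-3 + 2*((-2 - 3)*(5 - 3)))*5 = 100 + (-3 + 2*(-5*2))*5 = 100 + (-3 + 2*(-10))*5 = 100 + (-3 - 20)*5 = 100 - 23*5 = 100 - 115 = -15)
-9952 - S = -9952 - 1*(-15) = -9952 + 15 = -9937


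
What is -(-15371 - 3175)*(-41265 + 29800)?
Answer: -212629890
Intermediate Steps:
-(-15371 - 3175)*(-41265 + 29800) = -(-18546)*(-11465) = -1*212629890 = -212629890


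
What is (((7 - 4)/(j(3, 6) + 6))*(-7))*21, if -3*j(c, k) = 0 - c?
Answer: -63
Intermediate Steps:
j(c, k) = c/3 (j(c, k) = -(0 - c)/3 = -(-1)*c/3 = c/3)
(((7 - 4)/(j(3, 6) + 6))*(-7))*21 = (((7 - 4)/((⅓)*3 + 6))*(-7))*21 = ((3/(1 + 6))*(-7))*21 = ((3/7)*(-7))*21 = -3*21 = -63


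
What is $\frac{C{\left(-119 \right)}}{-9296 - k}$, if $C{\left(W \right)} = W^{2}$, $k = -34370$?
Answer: $\frac{2023}{3582} \approx 0.56477$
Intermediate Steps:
$\frac{C{\left(-119 \right)}}{-9296 - k} = \frac{\left(-119\right)^{2}}{-9296 - -34370} = \frac{14161}{-9296 + 34370} = \frac{14161}{25074} = 14161 \cdot \frac{1}{25074} = \frac{2023}{3582}$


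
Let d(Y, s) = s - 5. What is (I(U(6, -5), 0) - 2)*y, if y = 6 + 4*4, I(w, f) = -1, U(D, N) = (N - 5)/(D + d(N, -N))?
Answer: -66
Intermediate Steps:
d(Y, s) = -5 + s
U(D, N) = (-5 + N)/(-5 + D - N) (U(D, N) = (N - 5)/(D + (-5 - N)) = (-5 + N)/(-5 + D - N))
y = 22 (y = 6 + 16 = 22)
(I(U(6, -5), 0) - 2)*y = (-1 - 2)*22 = -3*22 = -66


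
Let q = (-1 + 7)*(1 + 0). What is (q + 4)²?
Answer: 100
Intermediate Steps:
q = 6 (q = 6*1 = 6)
(q + 4)² = (6 + 4)² = 10² = 100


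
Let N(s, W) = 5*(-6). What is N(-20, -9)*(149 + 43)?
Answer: -5760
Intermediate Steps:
N(s, W) = -30
N(-20, -9)*(149 + 43) = -30*(149 + 43) = -30*192 = -5760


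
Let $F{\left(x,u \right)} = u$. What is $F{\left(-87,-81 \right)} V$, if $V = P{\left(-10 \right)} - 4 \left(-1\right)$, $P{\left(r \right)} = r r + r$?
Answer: $-7614$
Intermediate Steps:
$P{\left(r \right)} = r + r^{2}$ ($P{\left(r \right)} = r^{2} + r = r + r^{2}$)
$V = 94$ ($V = - 10 \left(1 - 10\right) - 4 \left(-1\right) = \left(-10\right) \left(-9\right) - -4 = 90 + 4 = 94$)
$F{\left(-87,-81 \right)} V = \left(-81\right) 94 = -7614$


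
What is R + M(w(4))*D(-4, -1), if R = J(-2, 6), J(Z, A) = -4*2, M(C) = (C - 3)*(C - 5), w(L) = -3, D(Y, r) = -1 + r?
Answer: -104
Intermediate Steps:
M(C) = (-5 + C)*(-3 + C) (M(C) = (-3 + C)*(-5 + C) = (-5 + C)*(-3 + C))
J(Z, A) = -8
R = -8
R + M(w(4))*D(-4, -1) = -8 + (15 + (-3)² - 8*(-3))*(-1 - 1) = -8 + (15 + 9 + 24)*(-2) = -8 + 48*(-2) = -8 - 96 = -104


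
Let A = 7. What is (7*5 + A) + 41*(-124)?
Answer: -5042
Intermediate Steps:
(7*5 + A) + 41*(-124) = (7*5 + 7) + 41*(-124) = (35 + 7) - 5084 = 42 - 5084 = -5042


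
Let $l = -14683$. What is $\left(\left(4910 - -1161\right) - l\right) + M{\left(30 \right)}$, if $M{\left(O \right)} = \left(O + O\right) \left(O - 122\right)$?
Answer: $15234$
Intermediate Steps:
$M{\left(O \right)} = 2 O \left(-122 + O\right)$
$\left(\left(4910 - -1161\right) - l\right) + M{\left(30 \right)} = \left(\left(4910 - -1161\right) - -14683\right) + 2 \cdot 30 \left(-122 + 30\right) = \left(\left(4910 + 1161\right) + 14683\right) + 2 \cdot 30 \left(-92\right) = \left(6071 + 14683\right) - 5520 = 20754 - 5520 = 15234$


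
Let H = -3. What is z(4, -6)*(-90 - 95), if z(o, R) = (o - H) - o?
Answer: -555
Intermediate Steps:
z(o, R) = 3 (z(o, R) = (o - 1*(-3)) - o = (o + 3) - o = (3 + o) - o = 3)
z(4, -6)*(-90 - 95) = 3*(-90 - 95) = 3*(-185) = -555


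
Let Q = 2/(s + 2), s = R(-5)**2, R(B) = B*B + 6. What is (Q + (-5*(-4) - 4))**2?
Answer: 237468100/927369 ≈ 256.07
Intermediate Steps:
R(B) = 6 + B**2 (R(B) = B**2 + 6 = 6 + B**2)
s = 961 (s = (6 + (-5)**2)**2 = (6 + 25)**2 = 31**2 = 961)
Q = 2/963 (Q = 2/(961 + 2) = 2/963 ≈ 0.0020768)
(Q + (-5*(-4) - 4))**2 = (2/963 + (-5*(-4) - 4))**2 = (2/963 + (20 - 4))**2 = (2/963 + 16)**2 = (15410/963)**2 = 237468100/927369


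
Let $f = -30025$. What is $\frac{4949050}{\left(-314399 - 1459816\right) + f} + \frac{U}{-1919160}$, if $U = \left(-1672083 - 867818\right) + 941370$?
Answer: $- \frac{20668391333}{10820703870} \approx -1.9101$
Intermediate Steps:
$U = -1598531$ ($U = -2539901 + 941370 = -1598531$)
$\frac{4949050}{\left(-314399 - 1459816\right) + f} + \frac{U}{-1919160} = \frac{4949050}{\left(-314399 - 1459816\right) - 30025} - \frac{1598531}{-1919160} = \frac{4949050}{-1774215 - 30025} - - \frac{1598531}{1919160} = \frac{4949050}{-1804240} + \frac{1598531}{1919160} = 4949050 \left(- \frac{1}{1804240}\right) + \frac{1598531}{1919160} = - \frac{494905}{180424} + \frac{1598531}{1919160} = - \frac{20668391333}{10820703870}$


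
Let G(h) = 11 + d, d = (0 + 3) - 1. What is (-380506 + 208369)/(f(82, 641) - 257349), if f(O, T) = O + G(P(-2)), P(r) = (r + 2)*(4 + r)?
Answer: 172137/257254 ≈ 0.66913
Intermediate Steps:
d = 2 (d = 3 - 1 = 2)
P(r) = (2 + r)*(4 + r)
G(h) = 13 (G(h) = 11 + 2 = 13)
f(O, T) = 13 + O (f(O, T) = O + 13 = 13 + O)
(-380506 + 208369)/(f(82, 641) - 257349) = (-380506 + 208369)/((13 + 82) - 257349) = -172137/(95 - 257349) = -172137/(-257254) = -172137*(-1/257254) = 172137/257254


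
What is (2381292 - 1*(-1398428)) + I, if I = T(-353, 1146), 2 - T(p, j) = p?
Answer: 3780075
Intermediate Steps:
T(p, j) = 2 - p
I = 355 (I = 2 - 1*(-353) = 2 + 353 = 355)
(2381292 - 1*(-1398428)) + I = (2381292 - 1*(-1398428)) + 355 = (2381292 + 1398428) + 355 = 3779720 + 355 = 3780075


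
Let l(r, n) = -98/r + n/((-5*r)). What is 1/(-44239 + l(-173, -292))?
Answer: -865/38266537 ≈ -2.2605e-5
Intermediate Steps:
l(r, n) = -98/r - n/(5*r) (l(r, n) = -98/r + n*(-1/(5*r)) = -98/r - n/(5*r))
1/(-44239 + l(-173, -292)) = 1/(-44239 + (⅕)*(-490 - 1*(-292))/(-173)) = 1/(-44239 + (⅕)*(-1/173)*(-490 + 292)) = 1/(-44239 + (⅕)*(-1/173)*(-198)) = 1/(-44239 + 198/865) = 1/(-38266537/865) = -865/38266537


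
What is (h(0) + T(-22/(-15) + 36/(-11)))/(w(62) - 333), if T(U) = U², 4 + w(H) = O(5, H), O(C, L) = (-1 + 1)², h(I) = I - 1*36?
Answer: 891296/9174825 ≈ 0.097146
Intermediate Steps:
h(I) = -36 + I (h(I) = I - 36 = -36 + I)
O(C, L) = 0 (O(C, L) = 0² = 0)
w(H) = -4 (w(H) = -4 + 0 = -4)
(h(0) + T(-22/(-15) + 36/(-11)))/(w(62) - 333) = ((-36 + 0) + (-22/(-15) + 36/(-11))²)/(-4 - 333) = (-36 + (-22*(-1/15) + 36*(-1/11))²)/(-337) = (-36 + (22/15 - 36/11)²)*(-1/337) = (-36 + (-298/165)²)*(-1/337) = (-36 + 88804/27225)*(-1/337) = -891296/27225*(-1/337) = 891296/9174825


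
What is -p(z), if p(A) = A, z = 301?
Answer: -301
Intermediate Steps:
-p(z) = -1*301 = -301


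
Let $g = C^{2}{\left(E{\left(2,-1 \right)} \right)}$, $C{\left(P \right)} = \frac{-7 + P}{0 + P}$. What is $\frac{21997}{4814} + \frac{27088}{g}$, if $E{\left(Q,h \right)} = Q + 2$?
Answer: $\frac{2086624085}{43326} \approx 48161.0$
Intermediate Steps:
$E{\left(Q,h \right)} = 2 + Q$
$C{\left(P \right)} = \frac{-7 + P}{P}$
$g = \frac{9}{16}$ ($g = \left(\frac{-7 + \left(2 + 2\right)}{2 + 2}\right)^{2} = \left(\frac{-7 + 4}{4}\right)^{2} = \left(\frac{1}{4} \left(-3\right)\right)^{2} = \left(- \frac{3}{4}\right)^{2} = \frac{9}{16} \approx 0.5625$)
$\frac{21997}{4814} + \frac{27088}{g} = \frac{21997}{4814} + \frac{27088}{\frac{9}{16}} = 21997 \cdot \frac{1}{4814} + 27088 \cdot \frac{16}{9} = \frac{21997}{4814} + \frac{433408}{9} = \frac{2086624085}{43326}$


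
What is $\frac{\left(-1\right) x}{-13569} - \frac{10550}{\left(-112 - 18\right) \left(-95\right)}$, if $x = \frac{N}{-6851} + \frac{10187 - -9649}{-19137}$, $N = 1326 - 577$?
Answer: $- \frac{9625791378224}{11266992704019} \approx -0.85434$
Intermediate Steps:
$N = 749$
$x = - \frac{50076683}{43702529}$ ($x = \frac{749}{-6851} + \frac{10187 - -9649}{-19137} = 749 \left(- \frac{1}{6851}\right) + \left(10187 + 9649\right) \left(- \frac{1}{19137}\right) = - \frac{749}{6851} + 19836 \left(- \frac{1}{19137}\right) = - \frac{749}{6851} - \frac{6612}{6379} = - \frac{50076683}{43702529} \approx -1.1459$)
$\frac{\left(-1\right) x}{-13569} - \frac{10550}{\left(-112 - 18\right) \left(-95\right)} = \frac{\left(-1\right) \left(- \frac{50076683}{43702529}\right)}{-13569} - \frac{10550}{\left(-112 - 18\right) \left(-95\right)} = \frac{50076683}{43702529} \left(- \frac{1}{13569}\right) - \frac{10550}{\left(-130\right) \left(-95\right)} = - \frac{50076683}{592999616001} - \frac{10550}{12350} = - \frac{50076683}{592999616001} - \frac{211}{247} = - \frac{9625791378224}{11266992704019}$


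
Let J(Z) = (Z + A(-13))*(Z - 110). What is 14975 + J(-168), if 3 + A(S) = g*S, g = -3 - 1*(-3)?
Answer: 62513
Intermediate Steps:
g = 0 (g = -3 + 3 = 0)
A(S) = -3 (A(S) = -3 + 0*S = -3 + 0 = -3)
J(Z) = (-110 + Z)*(-3 + Z) (J(Z) = (Z - 3)*(Z - 110) = (-3 + Z)*(-110 + Z) = (-110 + Z)*(-3 + Z))
14975 + J(-168) = 14975 + (330 + (-168)² - 113*(-168)) = 14975 + (330 + 28224 + 18984) = 14975 + 47538 = 62513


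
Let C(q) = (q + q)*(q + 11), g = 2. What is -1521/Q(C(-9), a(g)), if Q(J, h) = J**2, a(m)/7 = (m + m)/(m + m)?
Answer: -169/144 ≈ -1.1736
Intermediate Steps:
a(m) = 7 (a(m) = 7*((m + m)/(m + m)) = 7*((2*m)/((2*m))) = 7*((2*m)*(1/(2*m))) = 7*1 = 7)
C(q) = 2*q*(11 + q) (C(q) = (2*q)*(11 + q) = 2*q*(11 + q))
-1521/Q(C(-9), a(g)) = -1521*1/(324*(11 - 9)**2) = -1521/((2*(-9)*2)**2) = -1521/((-36)**2) = -1521/1296 = -1521*1/1296 = -169/144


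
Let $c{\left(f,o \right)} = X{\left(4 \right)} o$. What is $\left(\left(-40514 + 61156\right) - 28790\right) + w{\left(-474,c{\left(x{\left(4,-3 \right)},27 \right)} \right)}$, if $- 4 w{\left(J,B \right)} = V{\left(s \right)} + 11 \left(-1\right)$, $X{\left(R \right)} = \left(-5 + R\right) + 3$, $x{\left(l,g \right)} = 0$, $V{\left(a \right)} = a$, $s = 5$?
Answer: $- \frac{16293}{2} \approx -8146.5$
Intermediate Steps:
$X{\left(R \right)} = -2 + R$
$c{\left(f,o \right)} = 2 o$ ($c{\left(f,o \right)} = \left(-2 + 4\right) o = 2 o$)
$w{\left(J,B \right)} = \frac{3}{2}$ ($w{\left(J,B \right)} = - \frac{5 + 11 \left(-1\right)}{4} = - \frac{5 - 11}{4} = \left(- \frac{1}{4}\right) \left(-6\right) = \frac{3}{2}$)
$\left(\left(-40514 + 61156\right) - 28790\right) + w{\left(-474,c{\left(x{\left(4,-3 \right)},27 \right)} \right)} = \left(\left(-40514 + 61156\right) - 28790\right) + \frac{3}{2} = \left(20642 - 28790\right) + \frac{3}{2} = -8148 + \frac{3}{2} = - \frac{16293}{2}$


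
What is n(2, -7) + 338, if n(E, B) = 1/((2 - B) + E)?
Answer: 3719/11 ≈ 338.09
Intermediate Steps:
n(E, B) = 1/(2 + E - B)
n(2, -7) + 338 = 1/(2 + 2 - 1*(-7)) + 338 = 1/(2 + 2 + 7) + 338 = 1/11 + 338 = 3719/11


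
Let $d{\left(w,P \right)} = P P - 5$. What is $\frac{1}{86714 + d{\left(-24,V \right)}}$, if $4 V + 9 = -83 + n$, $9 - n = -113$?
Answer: $\frac{4}{347061} \approx 1.1525 \cdot 10^{-5}$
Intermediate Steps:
$n = 122$ ($n = 9 - -113 = 9 + 113 = 122$)
$V = \frac{15}{2}$ ($V = - \frac{9}{4} + \frac{-83 + 122}{4} = - \frac{9}{4} + \frac{1}{4} \cdot 39 = - \frac{9}{4} + \frac{39}{4} = \frac{15}{2} \approx 7.5$)
$d{\left(w,P \right)} = -5 + P^{2}$ ($d{\left(w,P \right)} = P^{2} - 5 = -5 + P^{2}$)
$\frac{1}{86714 + d{\left(-24,V \right)}} = \frac{1}{86714 - \left(5 - \left(\frac{15}{2}\right)^{2}\right)} = \frac{1}{86714 + \left(-5 + \frac{225}{4}\right)} = \frac{1}{86714 + \frac{205}{4}} = \frac{1}{\frac{347061}{4}} = \frac{4}{347061}$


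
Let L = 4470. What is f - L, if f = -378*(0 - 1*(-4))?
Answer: -5982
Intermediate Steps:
f = -1512 (f = -378*(0 + 4) = -378*4 = -1512)
f - L = -1512 - 1*4470 = -1512 - 4470 = -5982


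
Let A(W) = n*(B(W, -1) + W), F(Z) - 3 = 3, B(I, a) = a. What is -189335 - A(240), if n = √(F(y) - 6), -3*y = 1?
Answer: -189335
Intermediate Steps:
y = -⅓ (y = -⅓*1 = -⅓ ≈ -0.33333)
F(Z) = 6 (F(Z) = 3 + 3 = 6)
n = 0 (n = √(6 - 6) = √0 = 0)
A(W) = 0 (A(W) = 0*(-1 + W) = 0)
-189335 - A(240) = -189335 - 1*0 = -189335 + 0 = -189335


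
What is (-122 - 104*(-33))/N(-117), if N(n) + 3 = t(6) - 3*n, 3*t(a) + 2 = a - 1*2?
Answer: 4965/523 ≈ 9.4933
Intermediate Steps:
t(a) = -4/3 + a/3 (t(a) = -⅔ + (a - 1*2)/3 = -⅔ + (a - 2)/3 = -⅔ + (-2 + a)/3 = -⅔ + (-⅔ + a/3) = -4/3 + a/3)
N(n) = -7/3 - 3*n (N(n) = -3 + ((-4/3 + (⅓)*6) - 3*n) = -3 + ((-4/3 + 2) - 3*n) = -3 + (⅔ - 3*n) = -7/3 - 3*n)
(-122 - 104*(-33))/N(-117) = (-122 - 104*(-33))/(-7/3 - 3*(-117)) = (-122 + 3432)/(-7/3 + 351) = 3310/(1046/3) = 3310*(3/1046) = 4965/523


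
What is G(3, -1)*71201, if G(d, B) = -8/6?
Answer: -284804/3 ≈ -94935.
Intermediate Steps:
G(d, B) = -4/3 (G(d, B) = -8*⅙ = -4/3)
G(3, -1)*71201 = -4/3*71201 = -284804/3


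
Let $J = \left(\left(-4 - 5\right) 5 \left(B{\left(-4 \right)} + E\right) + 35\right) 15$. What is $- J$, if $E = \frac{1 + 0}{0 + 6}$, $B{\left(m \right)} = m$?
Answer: $- \frac{6225}{2} \approx -3112.5$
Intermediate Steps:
$E = \frac{1}{6}$ ($E = 1 \cdot \frac{1}{6} = \frac{1}{6} \approx 0.16667$)
$J = \frac{6225}{2}$ ($J = \left(\left(-4 - 5\right) 5 \left(-4 + \frac{1}{6}\right) + 35\right) 15 = \left(\left(-9\right) 5 \left(- \frac{23}{6}\right) + 35\right) 15 = \left(\left(-45\right) \left(- \frac{23}{6}\right) + 35\right) 15 = \left(\frac{345}{2} + 35\right) 15 = \frac{415}{2} \cdot 15 = \frac{6225}{2} \approx 3112.5$)
$- J = \left(-1\right) \frac{6225}{2} = - \frac{6225}{2}$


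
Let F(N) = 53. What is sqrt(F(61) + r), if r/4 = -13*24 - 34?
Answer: 11*I*sqrt(11) ≈ 36.483*I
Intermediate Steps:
r = -1384 (r = 4*(-13*24 - 34) = 4*(-312 - 34) = 4*(-346) = -1384)
sqrt(F(61) + r) = sqrt(53 - 1384) = sqrt(-1331) = 11*I*sqrt(11)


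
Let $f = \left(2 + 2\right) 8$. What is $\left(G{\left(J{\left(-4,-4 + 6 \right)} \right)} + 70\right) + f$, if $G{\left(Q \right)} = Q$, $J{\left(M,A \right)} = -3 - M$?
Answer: $103$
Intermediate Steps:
$f = 32$ ($f = 4 \cdot 8 = 32$)
$\left(G{\left(J{\left(-4,-4 + 6 \right)} \right)} + 70\right) + f = \left(\left(-3 - -4\right) + 70\right) + 32 = \left(\left(-3 + 4\right) + 70\right) + 32 = \left(1 + 70\right) + 32 = 71 + 32 = 103$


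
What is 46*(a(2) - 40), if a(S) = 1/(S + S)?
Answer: -3657/2 ≈ -1828.5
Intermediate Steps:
a(S) = 1/(2*S)
46*(a(2) - 40) = 46*((½)/2 - 40) = 46*((½)*(½) - 40) = 46*(¼ - 40) = 46*(-159/4) = -3657/2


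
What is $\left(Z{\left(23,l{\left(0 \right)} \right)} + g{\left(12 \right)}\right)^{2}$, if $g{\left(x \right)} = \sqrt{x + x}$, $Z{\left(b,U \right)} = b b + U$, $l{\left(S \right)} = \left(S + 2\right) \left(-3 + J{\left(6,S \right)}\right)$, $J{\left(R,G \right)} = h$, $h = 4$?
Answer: $281985 + 2124 \sqrt{6} \approx 2.8719 \cdot 10^{5}$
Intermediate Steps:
$J{\left(R,G \right)} = 4$
$l{\left(S \right)} = 2 + S$ ($l{\left(S \right)} = \left(S + 2\right) \left(-3 + 4\right) = \left(2 + S\right) 1 = 2 + S$)
$Z{\left(b,U \right)} = U + b^{2}$ ($Z{\left(b,U \right)} = b^{2} + U = U + b^{2}$)
$g{\left(x \right)} = \sqrt{2} \sqrt{x}$ ($g{\left(x \right)} = \sqrt{2 x} = \sqrt{2} \sqrt{x}$)
$\left(Z{\left(23,l{\left(0 \right)} \right)} + g{\left(12 \right)}\right)^{2} = \left(\left(\left(2 + 0\right) + 23^{2}\right) + \sqrt{2} \sqrt{12}\right)^{2} = \left(\left(2 + 529\right) + \sqrt{2} \cdot 2 \sqrt{3}\right)^{2} = \left(531 + 2 \sqrt{6}\right)^{2}$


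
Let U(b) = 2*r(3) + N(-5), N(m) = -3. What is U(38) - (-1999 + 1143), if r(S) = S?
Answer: 859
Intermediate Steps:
U(b) = 3 (U(b) = 2*3 - 3 = 6 - 3 = 3)
U(38) - (-1999 + 1143) = 3 - (-1999 + 1143) = 3 - 1*(-856) = 3 + 856 = 859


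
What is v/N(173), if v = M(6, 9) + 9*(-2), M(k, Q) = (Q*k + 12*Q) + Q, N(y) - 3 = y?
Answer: 153/176 ≈ 0.86932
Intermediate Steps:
N(y) = 3 + y
M(k, Q) = 13*Q + Q*k (M(k, Q) = (12*Q + Q*k) + Q = 13*Q + Q*k)
v = 153 (v = 9*(13 + 6) + 9*(-2) = 9*19 - 18 = 171 - 18 = 153)
v/N(173) = 153/(3 + 173) = 153/176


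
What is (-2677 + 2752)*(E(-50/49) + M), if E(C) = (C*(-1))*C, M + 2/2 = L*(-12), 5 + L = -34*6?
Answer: 451260525/2401 ≈ 1.8795e+5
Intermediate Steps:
L = -209 (L = -5 - 34*6 = -5 - 204 = -209)
M = 2507 (M = -1 - 209*(-12) = -1 + 2508 = 2507)
E(C) = -C² (E(C) = (-C)*C = -C²)
(-2677 + 2752)*(E(-50/49) + M) = (-2677 + 2752)*(-(-50/49)² + 2507) = 75*(-(-50*1/49)² + 2507) = 75*(-(-50/49)² + 2507) = 75*(-1*2500/2401 + 2507) = 75*(-2500/2401 + 2507) = 75*(6016807/2401) = 451260525/2401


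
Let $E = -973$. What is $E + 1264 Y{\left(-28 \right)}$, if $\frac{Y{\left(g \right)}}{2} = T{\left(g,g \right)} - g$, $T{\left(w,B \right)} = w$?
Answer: $-973$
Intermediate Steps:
$Y{\left(g \right)} = 0$ ($Y{\left(g \right)} = 2 \left(g - g\right) = 2 \cdot 0 = 0$)
$E + 1264 Y{\left(-28 \right)} = -973 + 1264 \cdot 0 = -973 + 0 = -973$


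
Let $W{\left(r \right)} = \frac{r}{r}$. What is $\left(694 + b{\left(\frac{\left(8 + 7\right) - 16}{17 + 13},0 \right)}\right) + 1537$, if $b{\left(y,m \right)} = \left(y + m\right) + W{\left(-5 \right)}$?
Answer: $\frac{66959}{30} \approx 2232.0$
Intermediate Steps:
$W{\left(r \right)} = 1$
$b{\left(y,m \right)} = 1 + m + y$ ($b{\left(y,m \right)} = \left(y + m\right) + 1 = \left(m + y\right) + 1 = 1 + m + y$)
$\left(694 + b{\left(\frac{\left(8 + 7\right) - 16}{17 + 13},0 \right)}\right) + 1537 = \left(694 + \left(1 + 0 + \frac{\left(8 + 7\right) - 16}{17 + 13}\right)\right) + 1537 = \left(694 + \left(1 + 0 + \frac{15 - 16}{30}\right)\right) + 1537 = \left(694 + \left(1 + 0 - \frac{1}{30}\right)\right) + 1537 = \left(694 + \frac{29}{30}\right) + 1537 = \frac{20849}{30} + 1537 = \frac{66959}{30}$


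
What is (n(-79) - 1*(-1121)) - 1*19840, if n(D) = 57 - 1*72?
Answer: -18734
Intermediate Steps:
n(D) = -15 (n(D) = 57 - 72 = -15)
(n(-79) - 1*(-1121)) - 1*19840 = (-15 - 1*(-1121)) - 1*19840 = (-15 + 1121) - 19840 = 1106 - 19840 = -18734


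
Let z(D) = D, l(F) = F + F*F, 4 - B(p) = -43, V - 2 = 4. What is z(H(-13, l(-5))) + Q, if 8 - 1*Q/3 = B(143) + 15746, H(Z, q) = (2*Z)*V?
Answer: -47511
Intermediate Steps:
V = 6 (V = 2 + 4 = 6)
B(p) = 47 (B(p) = 4 - 1*(-43) = 4 + 43 = 47)
l(F) = F + F²
H(Z, q) = 12*Z (H(Z, q) = (2*Z)*6 = 12*Z)
Q = -47355 (Q = 24 - 3*(47 + 15746) = 24 - 3*15793 = 24 - 47379 = -47355)
z(H(-13, l(-5))) + Q = 12*(-13) - 47355 = -156 - 47355 = -47511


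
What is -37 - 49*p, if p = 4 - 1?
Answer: -184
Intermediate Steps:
p = 3
-37 - 49*p = -37 - 49*3 = -37 - 147 = -184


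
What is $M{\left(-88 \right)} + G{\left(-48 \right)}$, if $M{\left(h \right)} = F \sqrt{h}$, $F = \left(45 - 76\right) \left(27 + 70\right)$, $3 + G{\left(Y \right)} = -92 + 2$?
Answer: $-93 - 6014 i \sqrt{22} \approx -93.0 - 28208.0 i$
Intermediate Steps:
$G{\left(Y \right)} = -93$ ($G{\left(Y \right)} = -3 + \left(-92 + 2\right) = -3 - 90 = -93$)
$F = -3007$ ($F = \left(-31\right) 97 = -3007$)
$M{\left(h \right)} = - 3007 \sqrt{h}$
$M{\left(-88 \right)} + G{\left(-48 \right)} = - 3007 \sqrt{-88} - 93 = - 3007 \cdot 2 i \sqrt{22} - 93 = - 6014 i \sqrt{22} - 93 = -93 - 6014 i \sqrt{22}$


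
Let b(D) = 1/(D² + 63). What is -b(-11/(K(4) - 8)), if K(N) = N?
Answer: -16/1129 ≈ -0.014172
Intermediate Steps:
b(D) = 1/(63 + D²)
-b(-11/(K(4) - 8)) = -1/(63 + (-11/(4 - 8))²) = -1/(63 + (-11/(-4))²) = -1/(63 + (-11*(-¼))²) = -1/(63 + (11/4)²) = -1/(63 + 121/16) = -1/1129/16 = -1*16/1129 = -16/1129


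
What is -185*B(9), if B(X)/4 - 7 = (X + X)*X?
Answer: -125060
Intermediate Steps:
B(X) = 28 + 8*X**2 (B(X) = 28 + 4*((X + X)*X) = 28 + 4*((2*X)*X) = 28 + 4*(2*X**2) = 28 + 8*X**2)
-185*B(9) = -185*(28 + 8*9**2) = -185*(28 + 8*81) = -185*(28 + 648) = -185*676 = -125060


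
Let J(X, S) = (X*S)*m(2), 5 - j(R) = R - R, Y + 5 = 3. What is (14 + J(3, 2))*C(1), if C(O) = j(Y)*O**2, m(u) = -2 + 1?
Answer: 40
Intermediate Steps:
Y = -2 (Y = -5 + 3 = -2)
j(R) = 5 (j(R) = 5 - (R - R) = 5 - 1*0 = 5 + 0 = 5)
m(u) = -1
J(X, S) = -S*X (J(X, S) = (X*S)*(-1) = (S*X)*(-1) = -S*X)
C(O) = 5*O**2
(14 + J(3, 2))*C(1) = (14 - 1*2*3)*(5*1**2) = (14 - 6)*(5*1) = 8*5 = 40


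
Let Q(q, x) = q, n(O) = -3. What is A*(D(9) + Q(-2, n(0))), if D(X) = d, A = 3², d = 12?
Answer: 90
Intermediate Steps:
A = 9
D(X) = 12
A*(D(9) + Q(-2, n(0))) = 9*(12 - 2) = 9*10 = 90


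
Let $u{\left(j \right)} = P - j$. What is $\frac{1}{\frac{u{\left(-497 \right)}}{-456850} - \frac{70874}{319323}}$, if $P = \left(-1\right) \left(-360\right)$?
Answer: $- \frac{145882712550}{32652446711} \approx -4.4677$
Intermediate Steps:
$P = 360$
$u{\left(j \right)} = 360 - j$
$\frac{1}{\frac{u{\left(-497 \right)}}{-456850} - \frac{70874}{319323}} = \frac{1}{\frac{360 - -497}{-456850} - \frac{70874}{319323}} = \frac{1}{\left(360 + 497\right) \left(- \frac{1}{456850}\right) - \frac{70874}{319323}} = \frac{1}{857 \left(- \frac{1}{456850}\right) - \frac{70874}{319323}} = \frac{1}{- \frac{857}{456850} - \frac{70874}{319323}} = \frac{1}{- \frac{32652446711}{145882712550}} = - \frac{145882712550}{32652446711}$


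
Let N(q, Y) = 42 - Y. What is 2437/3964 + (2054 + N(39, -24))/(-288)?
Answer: -120341/17838 ≈ -6.7463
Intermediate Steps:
2437/3964 + (2054 + N(39, -24))/(-288) = 2437/3964 + (2054 + (42 - 1*(-24)))/(-288) = 2437*(1/3964) + (2054 + (42 + 24))*(-1/288) = 2437/3964 + (2054 + 66)*(-1/288) = 2437/3964 + 2120*(-1/288) = 2437/3964 - 265/36 = -120341/17838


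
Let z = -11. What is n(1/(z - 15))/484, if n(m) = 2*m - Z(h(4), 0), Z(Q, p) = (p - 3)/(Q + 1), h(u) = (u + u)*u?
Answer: 1/34606 ≈ 2.8897e-5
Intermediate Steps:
h(u) = 2*u**2 (h(u) = (2*u)*u = 2*u**2)
Z(Q, p) = (-3 + p)/(1 + Q)
n(m) = 1/11 + 2*m (n(m) = 2*m - (-3 + 0)/(1 + 2*4**2) = 2*m - (-3)/(1 + 2*16) = 2*m - (-3)/(1 + 32) = 2*m - (-3)/33 = 2*m - 1*(-1/11) = 2*m + 1/11 = 1/11 + 2*m)
n(1/(z - 15))/484 = (1/11 + 2/(-11 - 15))/484 = (1/11 + 2/(-26))*(1/484) = (1/11 + 2*(-1/26))*(1/484) = (1/11 - 1/13)*(1/484) = (2/143)*(1/484) = 1/34606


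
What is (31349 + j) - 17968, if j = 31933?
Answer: 45314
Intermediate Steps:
(31349 + j) - 17968 = (31349 + 31933) - 17968 = 63282 - 17968 = 45314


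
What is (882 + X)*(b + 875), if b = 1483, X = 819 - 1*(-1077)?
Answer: 6550524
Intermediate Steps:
X = 1896 (X = 819 + 1077 = 1896)
(882 + X)*(b + 875) = (882 + 1896)*(1483 + 875) = 2778*2358 = 6550524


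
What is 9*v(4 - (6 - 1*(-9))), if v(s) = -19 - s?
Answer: -72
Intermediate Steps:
9*v(4 - (6 - 1*(-9))) = 9*(-19 - (4 - (6 - 1*(-9)))) = 9*(-19 - (4 - (6 + 9))) = 9*(-19 - (4 - 1*15)) = 9*(-19 - (4 - 15)) = 9*(-19 - 1*(-11)) = 9*(-19 + 11) = 9*(-8) = -72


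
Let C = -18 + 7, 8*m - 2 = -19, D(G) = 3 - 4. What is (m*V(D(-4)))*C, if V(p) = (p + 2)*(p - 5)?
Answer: -561/4 ≈ -140.25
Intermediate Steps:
D(G) = -1
V(p) = (-5 + p)*(2 + p) (V(p) = (2 + p)*(-5 + p) = (-5 + p)*(2 + p))
m = -17/8 (m = ¼ + (⅛)*(-19) = ¼ - 19/8 = -17/8 ≈ -2.1250)
C = -11
(m*V(D(-4)))*C = -17*(-10 + (-1)² - 3*(-1))/8*(-11) = -17*(-10 + 1 + 3)/8*(-11) = -17/8*(-6)*(-11) = (51/4)*(-11) = -561/4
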